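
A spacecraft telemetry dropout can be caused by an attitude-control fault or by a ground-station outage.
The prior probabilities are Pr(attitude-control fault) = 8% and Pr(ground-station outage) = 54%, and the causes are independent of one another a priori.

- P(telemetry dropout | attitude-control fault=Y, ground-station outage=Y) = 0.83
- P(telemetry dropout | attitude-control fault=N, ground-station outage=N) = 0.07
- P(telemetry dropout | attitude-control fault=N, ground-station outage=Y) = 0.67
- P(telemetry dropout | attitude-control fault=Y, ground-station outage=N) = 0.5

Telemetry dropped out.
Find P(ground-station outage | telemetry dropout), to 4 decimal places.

Numerator (weight on configurations with ground-station outage): 0.332856 + 0.035856 = 0.368712
The normalizing constant is 0.07·0.92·0.46 + 0.67·0.92·0.54 + 0.5·0.08·0.46 + 0.83·0.08·0.54 = 0.416736
P(ground-station outage | telemetry dropout) = 0.368712/0.416736 ≈ 0.8848

P(ground-station outage | telemetry dropout) ≈ 0.8848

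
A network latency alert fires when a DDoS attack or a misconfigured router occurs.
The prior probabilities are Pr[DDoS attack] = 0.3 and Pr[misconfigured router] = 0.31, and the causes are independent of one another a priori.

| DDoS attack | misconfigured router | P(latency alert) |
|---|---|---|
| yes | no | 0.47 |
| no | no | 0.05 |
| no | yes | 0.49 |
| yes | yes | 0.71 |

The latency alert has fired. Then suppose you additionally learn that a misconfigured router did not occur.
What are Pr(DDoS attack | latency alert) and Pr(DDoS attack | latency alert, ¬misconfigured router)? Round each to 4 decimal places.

For the numerator, keep only DDoS attack=true terms: 0.097290 + 0.066030 = 0.163320
Denominator P(latency alert): 0.05*0.7*0.69 + 0.49*0.7*0.31 + 0.47*0.3*0.69 + 0.71*0.3*0.31 = 0.293800
P(DDoS attack | latency alert) = 0.163320/0.293800 ≈ 0.5559

With the extra evidence:
Weight on DDoS attack=true, given the evidence: 0.47*0.3 = 0.141000
The normalizing constant is 0.05*0.7 + 0.47*0.3 = 0.176000
P(DDoS attack | latency alert, ¬misconfigured router) = 0.141000/0.176000 ≈ 0.8011
With misconfigured router excluded, DDoS attack must carry more of the explanatory weight for the latency alert.

Pr(DDoS attack | latency alert) ≈ 0.5559; Pr(DDoS attack | latency alert, ¬misconfigured router) ≈ 0.8011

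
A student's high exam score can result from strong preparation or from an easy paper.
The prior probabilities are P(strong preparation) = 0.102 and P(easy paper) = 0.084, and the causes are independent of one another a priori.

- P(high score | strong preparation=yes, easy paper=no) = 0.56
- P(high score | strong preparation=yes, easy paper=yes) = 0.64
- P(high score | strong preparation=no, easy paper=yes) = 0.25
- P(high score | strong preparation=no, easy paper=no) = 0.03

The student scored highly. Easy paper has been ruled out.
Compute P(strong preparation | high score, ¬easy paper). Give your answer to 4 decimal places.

Sum P(high score|·) weighted by the priors over both values of strong preparation:
  P(high score | ¬easy paper) = 0.03×0.898 + 0.56×0.102
        = 0.026940 + 0.057120 = 0.084060
Configurations with strong preparation contribute 0.057120, so
  P(strong preparation | high score, ¬easy paper) = 0.057120 / 0.084060 ≈ 0.6795

P(strong preparation | high score, ¬easy paper) ≈ 0.6795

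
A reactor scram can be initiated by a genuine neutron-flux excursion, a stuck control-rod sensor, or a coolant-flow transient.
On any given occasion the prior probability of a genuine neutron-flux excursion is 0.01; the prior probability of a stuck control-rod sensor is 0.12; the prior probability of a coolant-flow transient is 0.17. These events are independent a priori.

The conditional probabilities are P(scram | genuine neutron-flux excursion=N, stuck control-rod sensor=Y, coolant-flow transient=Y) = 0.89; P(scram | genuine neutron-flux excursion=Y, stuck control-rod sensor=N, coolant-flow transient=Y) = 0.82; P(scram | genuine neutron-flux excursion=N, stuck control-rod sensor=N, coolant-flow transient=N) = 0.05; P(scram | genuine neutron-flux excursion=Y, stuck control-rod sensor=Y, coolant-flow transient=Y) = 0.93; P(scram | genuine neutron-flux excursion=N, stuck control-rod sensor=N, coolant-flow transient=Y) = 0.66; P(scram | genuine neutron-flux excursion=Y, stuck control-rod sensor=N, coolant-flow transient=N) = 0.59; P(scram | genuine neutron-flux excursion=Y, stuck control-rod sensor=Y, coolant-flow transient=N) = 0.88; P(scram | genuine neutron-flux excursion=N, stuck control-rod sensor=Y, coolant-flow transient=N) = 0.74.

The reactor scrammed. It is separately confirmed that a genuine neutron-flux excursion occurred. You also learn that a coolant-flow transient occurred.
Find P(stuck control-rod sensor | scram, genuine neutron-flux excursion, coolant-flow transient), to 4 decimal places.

P(stuck control-rod sensor | scram, genuine neutron-flux excursion, coolant-flow transient) ≈ 0.1339

P(scram | genuine neutron-flux excursion, coolant-flow transient) = 0.82*0.88 + 0.93*0.12 = 0.721600 + 0.111600 = 0.833200
The stuck control-rod sensor-present share is 0.93*0.12 = 0.111600.
Hence the posterior is 0.111600/0.833200 ≈ 0.1339.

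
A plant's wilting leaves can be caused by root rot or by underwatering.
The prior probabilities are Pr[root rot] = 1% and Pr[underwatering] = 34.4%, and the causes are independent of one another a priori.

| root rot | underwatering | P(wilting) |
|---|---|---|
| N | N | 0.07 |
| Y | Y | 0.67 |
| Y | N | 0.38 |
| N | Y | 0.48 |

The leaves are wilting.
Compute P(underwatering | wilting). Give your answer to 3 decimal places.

P(underwatering | wilting) ≈ 0.776

P(wilting) = 0.07*0.99*0.656 + 0.48*0.99*0.344 + 0.38*0.01*0.656 + 0.67*0.01*0.344 = 0.045461 + 0.163469 + 0.002493 + 0.002305 = 0.213728
Restricting to configurations with underwatering present: 0.163469 + 0.002305 = 0.165774.
P(underwatering | wilting) = 0.165774 / 0.213728 ≈ 0.776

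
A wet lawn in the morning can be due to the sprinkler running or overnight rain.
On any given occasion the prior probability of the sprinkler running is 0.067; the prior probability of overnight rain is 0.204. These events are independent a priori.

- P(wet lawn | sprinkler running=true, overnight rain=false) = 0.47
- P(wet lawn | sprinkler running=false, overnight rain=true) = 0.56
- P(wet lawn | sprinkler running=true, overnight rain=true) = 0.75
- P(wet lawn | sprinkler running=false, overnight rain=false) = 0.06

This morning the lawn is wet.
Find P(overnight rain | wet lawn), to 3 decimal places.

By total probability over the 4 (sprinkler running, overnight rain) configurations:
  P(wet lawn) = 0.06·0.933·0.796 + 0.56·0.933·0.204 + 0.47·0.067·0.796 + 0.75·0.067·0.204
        = 0.044560 + 0.106586 + 0.025066 + 0.010251 = 0.186463
Configurations with overnight rain contribute 0.116837, so
  P(overnight rain | wet lawn) = 0.116837 / 0.186463 ≈ 0.627

P(overnight rain | wet lawn) ≈ 0.627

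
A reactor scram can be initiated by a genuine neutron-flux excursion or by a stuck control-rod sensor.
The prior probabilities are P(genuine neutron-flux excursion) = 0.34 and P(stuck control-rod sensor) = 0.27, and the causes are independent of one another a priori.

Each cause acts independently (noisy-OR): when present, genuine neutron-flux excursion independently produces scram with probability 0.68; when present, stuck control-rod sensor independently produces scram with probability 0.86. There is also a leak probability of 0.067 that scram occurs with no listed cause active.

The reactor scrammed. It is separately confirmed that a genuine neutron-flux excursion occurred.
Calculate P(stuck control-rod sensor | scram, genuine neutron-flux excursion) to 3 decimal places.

P(stuck control-rod sensor | scram, genuine neutron-flux excursion) ≈ 0.336

Under noisy-OR, P(scram | causes) = 1 − (1−0.067)·∏(1−qᵢ) over the active causes.
Numerator (weight on configurations with stuck control-rod sensor): 0.958202*0.27 = 0.258715
The normalizing constant is 0.70144*0.73 + 0.958202*0.27 = 0.770766
P(stuck control-rod sensor | scram, genuine neutron-flux excursion) = 0.258715/0.770766 ≈ 0.336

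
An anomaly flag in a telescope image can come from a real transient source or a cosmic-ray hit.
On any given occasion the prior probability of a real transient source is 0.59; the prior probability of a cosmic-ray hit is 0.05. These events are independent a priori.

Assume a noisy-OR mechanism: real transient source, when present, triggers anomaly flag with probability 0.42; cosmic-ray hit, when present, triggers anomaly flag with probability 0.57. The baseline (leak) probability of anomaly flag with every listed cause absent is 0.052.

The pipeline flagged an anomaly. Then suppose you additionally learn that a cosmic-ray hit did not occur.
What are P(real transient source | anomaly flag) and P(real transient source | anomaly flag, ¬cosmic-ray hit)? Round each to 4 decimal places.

Under noisy-OR, P(anomaly flag | causes) = 1 − (1−0.052)·∏(1−qᵢ) over the active causes.
P(anomaly flag) = 0.052·0.41·0.95 + 0.59236·0.41·0.05 + 0.45016·0.59·0.95 + 0.763569·0.59·0.05 = 0.020254 + 0.012143 + 0.252315 + 0.022525 = 0.307237
Restricting to configurations with real transient source present: 0.252315 + 0.022525 = 0.274840.
P(real transient source | anomaly flag) = 0.274840 / 0.307237 ≈ 0.8946

Now condition on the additional information:
P(anomaly flag | ¬cosmic-ray hit) = 0.052×0.41 + 0.45016×0.59 = 0.021320 + 0.265594 = 0.286914
Of this, 0.265594 comes from 0.45016×0.59 (the real transient source=true cases).
So P(real transient source | anomaly flag, ¬cosmic-ray hit) = 0.265594/0.286914 ≈ 0.9257.
With cosmic-ray hit excluded, real transient source must carry more of the explanatory weight for the anomaly flag.

P(real transient source | anomaly flag) ≈ 0.8946; P(real transient source | anomaly flag, ¬cosmic-ray hit) ≈ 0.9257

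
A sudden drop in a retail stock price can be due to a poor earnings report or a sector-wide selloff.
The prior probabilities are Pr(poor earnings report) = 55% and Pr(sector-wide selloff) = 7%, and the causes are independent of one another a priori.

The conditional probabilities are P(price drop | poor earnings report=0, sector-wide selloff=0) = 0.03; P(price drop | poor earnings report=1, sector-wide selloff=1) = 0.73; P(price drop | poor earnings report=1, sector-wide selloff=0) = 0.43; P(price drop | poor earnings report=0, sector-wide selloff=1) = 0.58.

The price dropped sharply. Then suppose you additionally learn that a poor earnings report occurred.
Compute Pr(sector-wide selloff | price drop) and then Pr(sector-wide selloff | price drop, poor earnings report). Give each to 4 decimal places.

Pr(sector-wide selloff | price drop) ≈ 0.1663; Pr(sector-wide selloff | price drop, poor earnings report) ≈ 0.1133

P(price drop) = 0.03*0.45*0.93 + 0.58*0.45*0.07 + 0.43*0.55*0.93 + 0.73*0.55*0.07 = 0.012555 + 0.018270 + 0.219945 + 0.028105 = 0.278875
The sector-wide selloff-present share is 0.018270 + 0.028105 = 0.046375.
P(sector-wide selloff | price drop) = 0.046375 / 0.278875 ≈ 0.1663

Now condition on the additional information:
P(price drop | poor earnings report) = 0.43×0.93 + 0.73×0.07 = 0.399900 + 0.051100 = 0.451000
The sector-wide selloff-present share is 0.73×0.07 = 0.051100.
So P(sector-wide selloff | price drop, poor earnings report) = 0.051100/0.451000 ≈ 0.1133.
This is intercausal reasoning (explaining away): once poor earnings report accounts for the price drop, sector-wide selloff becomes less likely.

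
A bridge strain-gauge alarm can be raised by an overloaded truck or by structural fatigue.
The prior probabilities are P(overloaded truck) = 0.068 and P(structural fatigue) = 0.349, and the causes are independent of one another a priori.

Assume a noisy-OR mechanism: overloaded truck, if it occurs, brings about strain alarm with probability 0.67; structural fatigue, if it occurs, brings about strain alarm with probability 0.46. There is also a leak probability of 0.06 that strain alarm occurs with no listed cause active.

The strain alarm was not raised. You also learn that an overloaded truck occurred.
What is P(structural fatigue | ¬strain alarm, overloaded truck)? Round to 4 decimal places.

Under noisy-OR, P(strain alarm | causes) = 1 − (1−0.06)·∏(1−qᵢ) over the active causes.
P(¬strain alarm | overloaded truck) = 0.3102·0.651 + 0.167508·0.349 = 0.201940 + 0.058460 = 0.260400
Restricting to configurations with structural fatigue present: 0.167508·0.349 = 0.058460.
So P(structural fatigue | ¬strain alarm, overloaded truck) = 0.058460/0.260400 ≈ 0.2245.

P(structural fatigue | ¬strain alarm, overloaded truck) ≈ 0.2245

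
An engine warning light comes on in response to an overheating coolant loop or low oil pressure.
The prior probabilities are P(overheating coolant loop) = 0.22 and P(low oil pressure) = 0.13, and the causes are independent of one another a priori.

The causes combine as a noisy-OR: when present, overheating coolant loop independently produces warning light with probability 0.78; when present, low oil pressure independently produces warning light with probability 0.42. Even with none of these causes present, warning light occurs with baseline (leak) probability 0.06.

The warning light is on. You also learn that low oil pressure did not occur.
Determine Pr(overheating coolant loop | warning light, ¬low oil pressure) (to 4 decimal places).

Under noisy-OR, P(warning light | causes) = 1 − (1−0.06)·∏(1−qᵢ) over the active causes.
For the numerator, keep only overheating coolant loop=true terms: 0.7932*0.22 = 0.174504
Denominator P(warning light | ¬low oil pressure): 0.06*0.78 + 0.7932*0.22 = 0.221304
Posterior = 0.174504 / 0.221304 ≈ 0.7885

Pr(overheating coolant loop | warning light, ¬low oil pressure) ≈ 0.7885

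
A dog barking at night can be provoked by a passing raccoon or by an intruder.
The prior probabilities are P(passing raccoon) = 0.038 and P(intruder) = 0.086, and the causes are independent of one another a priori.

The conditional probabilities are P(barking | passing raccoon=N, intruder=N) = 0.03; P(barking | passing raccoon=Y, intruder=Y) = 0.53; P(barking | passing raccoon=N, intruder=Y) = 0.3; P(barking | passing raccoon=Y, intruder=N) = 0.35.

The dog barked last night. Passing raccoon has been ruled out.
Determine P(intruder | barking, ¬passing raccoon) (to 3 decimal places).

P(intruder | barking, ¬passing raccoon) ≈ 0.485

Sum P(barking|·) weighted by the priors over both values of intruder:
  P(barking | ¬passing raccoon) = 0.03*0.914 + 0.3*0.086
        = 0.027420 + 0.025800 = 0.053220
The terms with intruder present sum to 0.025800, so
  P(intruder | barking, ¬passing raccoon) = 0.025800 / 0.053220 ≈ 0.485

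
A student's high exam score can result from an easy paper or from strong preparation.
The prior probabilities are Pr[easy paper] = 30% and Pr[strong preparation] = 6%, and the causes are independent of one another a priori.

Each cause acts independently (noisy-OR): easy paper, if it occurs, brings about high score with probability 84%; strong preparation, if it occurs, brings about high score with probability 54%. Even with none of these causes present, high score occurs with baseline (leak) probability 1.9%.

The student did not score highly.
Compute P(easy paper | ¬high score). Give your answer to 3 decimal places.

P(easy paper | ¬high score) ≈ 0.064

Under noisy-OR, P(high score | causes) = 1 − (1−0.019)·∏(1−qᵢ) over the active causes.
Sum P(¬high score|·) weighted by the priors over the 4 (easy paper, strong preparation) configurations:
  P(¬high score) = 0.981×0.7×0.94 + 0.45126×0.7×0.06 + 0.15696×0.3×0.94 + 0.072202×0.3×0.06
        = 0.645498 + 0.018953 + 0.044263 + 0.001300 = 0.710014
Keeping only the easy paper-present terms gives 0.045563, so
  P(easy paper | ¬high score) = 0.045563 / 0.710014 ≈ 0.064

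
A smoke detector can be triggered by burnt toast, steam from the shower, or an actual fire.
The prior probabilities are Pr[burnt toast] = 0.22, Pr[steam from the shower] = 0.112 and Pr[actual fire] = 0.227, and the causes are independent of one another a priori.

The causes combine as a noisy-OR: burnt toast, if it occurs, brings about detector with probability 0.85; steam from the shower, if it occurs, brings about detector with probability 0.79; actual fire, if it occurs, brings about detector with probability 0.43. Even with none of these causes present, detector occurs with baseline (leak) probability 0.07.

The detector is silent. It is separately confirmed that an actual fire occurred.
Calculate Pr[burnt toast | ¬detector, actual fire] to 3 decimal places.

Pr[burnt toast | ¬detector, actual fire] ≈ 0.041

Under noisy-OR, P(detector | causes) = 1 − (1−0.07)·∏(1−qᵢ) over the active causes.
Numerator (weight on configurations with burnt toast): 0.015534 + 0.000411 = 0.015945
Denominator P(¬detector | actual fire): 0.5301×0.78×0.888 + 0.111321×0.78×0.112 + 0.079515×0.22×0.888 + 0.016698×0.22×0.112 = 0.392838
P(burnt toast | ¬detector, actual fire) = 0.015945/0.392838 ≈ 0.041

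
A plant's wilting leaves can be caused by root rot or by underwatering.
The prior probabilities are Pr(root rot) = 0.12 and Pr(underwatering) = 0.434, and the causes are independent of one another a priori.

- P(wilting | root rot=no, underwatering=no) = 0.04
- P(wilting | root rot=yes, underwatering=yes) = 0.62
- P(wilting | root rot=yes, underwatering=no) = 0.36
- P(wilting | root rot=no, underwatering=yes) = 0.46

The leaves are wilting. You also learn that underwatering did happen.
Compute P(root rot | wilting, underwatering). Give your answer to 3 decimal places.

Enumerate both values of root rot and weight by the priors:
  P(wilting | underwatering) = 0.46*0.88 + 0.62*0.12
        = 0.404800 + 0.074400 = 0.479200
Configurations with root rot contribute 0.074400, so
  P(root rot | wilting, underwatering) = 0.074400 / 0.479200 ≈ 0.155

P(root rot | wilting, underwatering) ≈ 0.155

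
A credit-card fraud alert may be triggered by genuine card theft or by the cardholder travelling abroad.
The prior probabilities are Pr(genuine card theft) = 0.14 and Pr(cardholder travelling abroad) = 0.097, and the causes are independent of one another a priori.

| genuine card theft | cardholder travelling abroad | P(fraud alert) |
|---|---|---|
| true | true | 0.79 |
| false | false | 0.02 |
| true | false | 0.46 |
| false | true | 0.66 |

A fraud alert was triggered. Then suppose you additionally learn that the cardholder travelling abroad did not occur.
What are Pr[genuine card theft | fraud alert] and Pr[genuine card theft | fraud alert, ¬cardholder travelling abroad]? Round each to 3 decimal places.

Sum P(fraud alert|·) weighted by the priors over the 4 (genuine card theft, cardholder travelling abroad) configurations:
  P(fraud alert) = 0.02×0.86×0.903 + 0.66×0.86×0.097 + 0.46×0.14×0.903 + 0.79×0.14×0.097
        = 0.015532 + 0.055057 + 0.058153 + 0.010728 = 0.139470
Keeping only the genuine card theft-present terms gives 0.068881, so
  P(genuine card theft | fraud alert) = 0.068881 / 0.139470 ≈ 0.494

Now condition on the additional information:
Enumerate both values of genuine card theft and weight by the priors:
  P(fraud alert | ¬cardholder travelling abroad) = 0.02*0.86 + 0.46*0.14
        = 0.017200 + 0.064400 = 0.081600
The terms with genuine card theft present sum to 0.064400, so
  P(genuine card theft | fraud alert, ¬cardholder travelling abroad) = 0.064400 / 0.081600 ≈ 0.789
With cardholder travelling abroad excluded, genuine card theft must carry more of the explanatory weight for the fraud alert.

Pr[genuine card theft | fraud alert] ≈ 0.494; Pr[genuine card theft | fraud alert, ¬cardholder travelling abroad] ≈ 0.789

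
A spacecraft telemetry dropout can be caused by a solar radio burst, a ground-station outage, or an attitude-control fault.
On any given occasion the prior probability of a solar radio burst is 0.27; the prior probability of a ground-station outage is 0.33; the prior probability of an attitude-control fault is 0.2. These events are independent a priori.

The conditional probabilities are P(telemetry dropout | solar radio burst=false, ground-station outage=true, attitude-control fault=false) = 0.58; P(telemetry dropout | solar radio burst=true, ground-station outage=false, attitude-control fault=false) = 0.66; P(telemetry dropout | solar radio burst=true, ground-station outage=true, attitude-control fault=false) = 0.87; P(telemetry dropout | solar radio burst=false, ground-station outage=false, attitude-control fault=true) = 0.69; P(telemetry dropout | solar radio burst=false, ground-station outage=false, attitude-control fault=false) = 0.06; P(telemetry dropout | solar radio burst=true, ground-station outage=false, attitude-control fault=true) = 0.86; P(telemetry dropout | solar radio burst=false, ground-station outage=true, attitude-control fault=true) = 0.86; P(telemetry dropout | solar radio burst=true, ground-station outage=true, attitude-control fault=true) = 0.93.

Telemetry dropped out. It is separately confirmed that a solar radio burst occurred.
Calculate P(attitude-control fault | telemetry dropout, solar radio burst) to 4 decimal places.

Enumerate the 4 (ground-station outage, attitude-control fault) configurations and weight by the priors:
  P(telemetry dropout | solar radio burst) = 0.66*0.67*0.8 + 0.86*0.67*0.2 + 0.87*0.33*0.8 + 0.93*0.33*0.2
        = 0.353760 + 0.115240 + 0.229680 + 0.061380 = 0.760060
Configurations with attitude-control fault contribute 0.176620, so
  P(attitude-control fault | telemetry dropout, solar radio burst) = 0.176620 / 0.760060 ≈ 0.2324

P(attitude-control fault | telemetry dropout, solar radio burst) ≈ 0.2324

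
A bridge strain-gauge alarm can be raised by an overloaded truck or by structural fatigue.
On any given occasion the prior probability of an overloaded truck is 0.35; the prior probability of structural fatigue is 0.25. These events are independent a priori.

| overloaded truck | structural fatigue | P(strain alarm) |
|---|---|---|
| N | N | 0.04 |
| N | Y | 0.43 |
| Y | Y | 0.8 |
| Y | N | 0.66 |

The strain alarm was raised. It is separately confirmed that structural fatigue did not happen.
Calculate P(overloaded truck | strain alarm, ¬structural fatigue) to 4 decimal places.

P(strain alarm | ¬structural fatigue) = 0.04*0.65 + 0.66*0.35 = 0.026000 + 0.231000 = 0.257000
The overloaded truck-present share is 0.66*0.35 = 0.231000.
P(overloaded truck | strain alarm, ¬structural fatigue) = 0.231000 / 0.257000 ≈ 0.8988

P(overloaded truck | strain alarm, ¬structural fatigue) ≈ 0.8988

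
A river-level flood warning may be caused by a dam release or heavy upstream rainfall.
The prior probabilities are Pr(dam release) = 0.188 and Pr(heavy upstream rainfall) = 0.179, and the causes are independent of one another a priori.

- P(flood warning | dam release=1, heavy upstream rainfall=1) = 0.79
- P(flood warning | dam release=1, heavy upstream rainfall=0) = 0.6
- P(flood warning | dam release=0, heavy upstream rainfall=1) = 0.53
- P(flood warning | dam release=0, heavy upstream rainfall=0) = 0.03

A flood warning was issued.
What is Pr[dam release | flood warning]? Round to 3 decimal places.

P(flood warning) = 0.03×0.812×0.821 + 0.53×0.812×0.179 + 0.6×0.188×0.821 + 0.79×0.188×0.179 = 0.020000 + 0.077034 + 0.092609 + 0.026585 = 0.216228
The dam release-present share is 0.092609 + 0.026585 = 0.119194.
So P(dam release | flood warning) = 0.119194/0.216228 ≈ 0.551.

Pr[dam release | flood warning] ≈ 0.551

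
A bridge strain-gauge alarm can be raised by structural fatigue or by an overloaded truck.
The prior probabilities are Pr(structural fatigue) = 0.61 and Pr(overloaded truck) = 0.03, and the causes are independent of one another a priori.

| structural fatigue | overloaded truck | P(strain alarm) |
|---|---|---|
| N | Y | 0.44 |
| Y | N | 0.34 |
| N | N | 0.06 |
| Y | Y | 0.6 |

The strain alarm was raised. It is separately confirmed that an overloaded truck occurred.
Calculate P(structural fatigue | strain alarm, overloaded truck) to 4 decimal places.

P(structural fatigue | strain alarm, overloaded truck) ≈ 0.6808

P(strain alarm | overloaded truck) = 0.44·0.39 + 0.6·0.61 = 0.171600 + 0.366000 = 0.537600
The structural fatigue-present share is 0.6·0.61 = 0.366000.
So P(structural fatigue | strain alarm, overloaded truck) = 0.366000/0.537600 ≈ 0.6808.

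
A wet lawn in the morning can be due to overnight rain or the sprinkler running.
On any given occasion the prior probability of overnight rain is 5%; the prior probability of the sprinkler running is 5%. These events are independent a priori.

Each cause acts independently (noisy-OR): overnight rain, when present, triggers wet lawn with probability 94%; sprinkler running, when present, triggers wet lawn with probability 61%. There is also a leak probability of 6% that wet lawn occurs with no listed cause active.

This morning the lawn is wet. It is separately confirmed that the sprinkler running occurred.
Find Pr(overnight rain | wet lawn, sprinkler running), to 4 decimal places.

Under noisy-OR, P(wet lawn | causes) = 1 − (1−0.06)·∏(1−qᵢ) over the active causes.
For the numerator, keep only overnight rain=true terms: 0.978004·0.05 = 0.048900
Denominator P(wet lawn | sprinkler running): 0.6334·0.95 + 0.978004·0.05 = 0.650630
P(overnight rain | wet lawn, sprinkler running) = 0.048900/0.650630 ≈ 0.0752

Pr(overnight rain | wet lawn, sprinkler running) ≈ 0.0752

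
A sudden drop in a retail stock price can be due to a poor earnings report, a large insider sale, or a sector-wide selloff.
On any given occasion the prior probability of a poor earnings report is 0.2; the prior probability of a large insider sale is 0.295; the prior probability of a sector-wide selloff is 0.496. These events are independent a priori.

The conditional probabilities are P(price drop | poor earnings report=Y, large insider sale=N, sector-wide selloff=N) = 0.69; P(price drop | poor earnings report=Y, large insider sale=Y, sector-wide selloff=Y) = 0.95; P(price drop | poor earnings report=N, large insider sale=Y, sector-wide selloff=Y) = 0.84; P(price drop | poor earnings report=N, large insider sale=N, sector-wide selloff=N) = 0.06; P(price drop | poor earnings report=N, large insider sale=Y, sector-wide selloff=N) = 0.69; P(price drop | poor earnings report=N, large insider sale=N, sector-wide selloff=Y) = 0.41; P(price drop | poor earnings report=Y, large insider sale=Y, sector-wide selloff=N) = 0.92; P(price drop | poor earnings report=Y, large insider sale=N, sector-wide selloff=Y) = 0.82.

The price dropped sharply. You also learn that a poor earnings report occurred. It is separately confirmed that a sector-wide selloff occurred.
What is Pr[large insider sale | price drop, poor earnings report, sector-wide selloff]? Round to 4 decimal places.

Pr[large insider sale | price drop, poor earnings report, sector-wide selloff] ≈ 0.3265

Numerator (weight on configurations with large insider sale): 0.95*0.295 = 0.280250
Normalizer over all consistent configurations: 0.82*0.705 + 0.95*0.295 = 0.858350
P(large insider sale | price drop, poor earnings report, sector-wide selloff) = 0.280250/0.858350 ≈ 0.3265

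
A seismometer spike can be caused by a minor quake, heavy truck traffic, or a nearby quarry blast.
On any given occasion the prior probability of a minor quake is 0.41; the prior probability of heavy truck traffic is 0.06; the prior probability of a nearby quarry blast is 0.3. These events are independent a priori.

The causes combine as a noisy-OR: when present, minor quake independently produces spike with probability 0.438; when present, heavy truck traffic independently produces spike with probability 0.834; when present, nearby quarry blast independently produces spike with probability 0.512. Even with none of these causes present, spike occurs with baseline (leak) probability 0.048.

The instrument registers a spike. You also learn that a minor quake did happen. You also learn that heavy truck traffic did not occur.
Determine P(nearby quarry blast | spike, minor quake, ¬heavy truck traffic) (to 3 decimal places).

Under noisy-OR, P(spike | causes) = 1 − (1−0.048)·∏(1−qᵢ) over the active causes.
Numerator (weight on configurations with nearby quarry blast): 0.738908·0.3 = 0.221672
Denominator P(spike | minor quake, ¬heavy truck traffic): 0.464976·0.7 + 0.738908·0.3 = 0.547155
Posterior = 0.221672 / 0.547155 ≈ 0.405

P(nearby quarry blast | spike, minor quake, ¬heavy truck traffic) ≈ 0.405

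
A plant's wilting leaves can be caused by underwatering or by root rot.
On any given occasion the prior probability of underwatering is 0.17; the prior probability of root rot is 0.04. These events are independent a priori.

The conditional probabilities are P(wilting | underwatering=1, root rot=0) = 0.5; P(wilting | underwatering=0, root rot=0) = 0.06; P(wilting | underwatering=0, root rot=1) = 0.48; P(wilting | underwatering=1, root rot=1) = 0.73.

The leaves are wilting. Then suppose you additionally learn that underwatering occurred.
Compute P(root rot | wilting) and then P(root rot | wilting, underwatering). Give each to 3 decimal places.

P(root rot | wilting) ≈ 0.139; P(root rot | wilting, underwatering) ≈ 0.057

By total probability over the 4 (underwatering, root rot) configurations:
  P(wilting) = 0.06×0.83×0.96 + 0.48×0.83×0.04 + 0.5×0.17×0.96 + 0.73×0.17×0.04
        = 0.047808 + 0.015936 + 0.081600 + 0.004964 = 0.150308
Keeping only the root rot-present terms gives 0.020900, so
  P(root rot | wilting) = 0.020900 / 0.150308 ≈ 0.139

With the extra evidence:
P(wilting | underwatering) = 0.5·0.96 + 0.73·0.04 = 0.480000 + 0.029200 = 0.509200
The root rot-present share is 0.73·0.04 = 0.029200.
P(root rot | wilting, underwatering) = 0.029200 / 0.509200 ≈ 0.057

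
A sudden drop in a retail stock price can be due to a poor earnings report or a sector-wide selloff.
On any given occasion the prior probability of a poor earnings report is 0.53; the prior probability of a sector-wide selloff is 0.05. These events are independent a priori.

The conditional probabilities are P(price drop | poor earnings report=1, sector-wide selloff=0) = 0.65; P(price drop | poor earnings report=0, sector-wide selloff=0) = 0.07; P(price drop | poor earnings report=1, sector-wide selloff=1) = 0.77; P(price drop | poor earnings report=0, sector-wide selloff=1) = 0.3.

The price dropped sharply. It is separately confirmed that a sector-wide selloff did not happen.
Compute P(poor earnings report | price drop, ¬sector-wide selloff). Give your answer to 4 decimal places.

P(poor earnings report | price drop, ¬sector-wide selloff) ≈ 0.9128

Numerator (weight on configurations with poor earnings report): 0.65*0.53 = 0.344500
Denominator P(price drop | ¬sector-wide selloff): 0.07*0.47 + 0.65*0.53 = 0.377400
Posterior = 0.344500 / 0.377400 ≈ 0.9128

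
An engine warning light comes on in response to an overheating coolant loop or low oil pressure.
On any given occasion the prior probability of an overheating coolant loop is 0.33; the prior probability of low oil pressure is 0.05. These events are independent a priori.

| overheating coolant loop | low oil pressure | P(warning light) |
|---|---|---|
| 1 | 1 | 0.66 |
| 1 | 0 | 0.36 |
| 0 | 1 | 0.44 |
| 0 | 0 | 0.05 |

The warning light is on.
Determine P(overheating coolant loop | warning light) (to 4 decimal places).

P(warning light) = 0.05×0.67×0.95 + 0.44×0.67×0.05 + 0.36×0.33×0.95 + 0.66×0.33×0.05 = 0.031825 + 0.014740 + 0.112860 + 0.010890 = 0.170315
The overheating coolant loop-present share is 0.112860 + 0.010890 = 0.123750.
P(overheating coolant loop | warning light) = 0.123750 / 0.170315 ≈ 0.7266

P(overheating coolant loop | warning light) ≈ 0.7266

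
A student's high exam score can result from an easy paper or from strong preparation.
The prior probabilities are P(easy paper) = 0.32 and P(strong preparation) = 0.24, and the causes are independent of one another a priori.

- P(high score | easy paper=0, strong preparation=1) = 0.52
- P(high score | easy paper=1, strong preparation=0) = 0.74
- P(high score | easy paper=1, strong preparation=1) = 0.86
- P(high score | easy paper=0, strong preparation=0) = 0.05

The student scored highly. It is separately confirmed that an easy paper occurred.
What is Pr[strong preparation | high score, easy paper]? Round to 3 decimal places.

Pr[strong preparation | high score, easy paper] ≈ 0.268

Enumerate both values of strong preparation and weight by the priors:
  P(high score | easy paper) = 0.74*0.76 + 0.86*0.24
        = 0.562400 + 0.206400 = 0.768800
Keeping only the strong preparation-present terms gives 0.206400, so
  P(strong preparation | high score, easy paper) = 0.206400 / 0.768800 ≈ 0.268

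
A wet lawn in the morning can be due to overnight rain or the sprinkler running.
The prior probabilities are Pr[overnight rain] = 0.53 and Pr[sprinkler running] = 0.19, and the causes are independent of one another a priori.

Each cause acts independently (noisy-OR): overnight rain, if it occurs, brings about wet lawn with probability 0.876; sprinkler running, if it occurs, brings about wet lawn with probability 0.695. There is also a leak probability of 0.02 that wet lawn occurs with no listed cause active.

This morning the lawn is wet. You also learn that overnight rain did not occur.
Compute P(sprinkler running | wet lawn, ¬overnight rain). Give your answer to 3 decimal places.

Under noisy-OR, P(wet lawn | causes) = 1 − (1−0.02)·∏(1−qᵢ) over the active causes.
Sum P(wet lawn|·) weighted by the priors over both values of sprinkler running:
  P(wet lawn | ¬overnight rain) = 0.02×0.81 + 0.7011×0.19
        = 0.016200 + 0.133209 = 0.149409
Configurations with sprinkler running contribute 0.133209, so
  P(sprinkler running | wet lawn, ¬overnight rain) = 0.133209 / 0.149409 ≈ 0.892

P(sprinkler running | wet lawn, ¬overnight rain) ≈ 0.892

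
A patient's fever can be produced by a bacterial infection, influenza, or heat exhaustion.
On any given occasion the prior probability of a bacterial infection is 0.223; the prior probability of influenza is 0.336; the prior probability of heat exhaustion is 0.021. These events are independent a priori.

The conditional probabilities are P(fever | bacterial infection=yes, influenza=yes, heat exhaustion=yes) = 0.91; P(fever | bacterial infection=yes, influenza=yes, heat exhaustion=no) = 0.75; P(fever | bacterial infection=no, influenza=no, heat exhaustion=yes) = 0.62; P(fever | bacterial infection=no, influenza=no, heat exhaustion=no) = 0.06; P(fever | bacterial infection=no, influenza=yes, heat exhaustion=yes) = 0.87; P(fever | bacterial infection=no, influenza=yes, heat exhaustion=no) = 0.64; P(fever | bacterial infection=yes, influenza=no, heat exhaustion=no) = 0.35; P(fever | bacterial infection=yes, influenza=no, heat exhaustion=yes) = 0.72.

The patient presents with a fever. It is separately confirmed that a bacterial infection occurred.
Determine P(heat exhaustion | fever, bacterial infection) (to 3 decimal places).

P(fever | bacterial infection) = 0.35·0.664·0.979 + 0.72·0.664·0.021 + 0.75·0.336·0.979 + 0.91·0.336·0.021 = 0.227520 + 0.010040 + 0.246708 + 0.006421 = 0.490689
Restricting to configurations with heat exhaustion present: 0.010040 + 0.006421 = 0.016461.
Hence the posterior is 0.016461/0.490689 ≈ 0.034.

P(heat exhaustion | fever, bacterial infection) ≈ 0.034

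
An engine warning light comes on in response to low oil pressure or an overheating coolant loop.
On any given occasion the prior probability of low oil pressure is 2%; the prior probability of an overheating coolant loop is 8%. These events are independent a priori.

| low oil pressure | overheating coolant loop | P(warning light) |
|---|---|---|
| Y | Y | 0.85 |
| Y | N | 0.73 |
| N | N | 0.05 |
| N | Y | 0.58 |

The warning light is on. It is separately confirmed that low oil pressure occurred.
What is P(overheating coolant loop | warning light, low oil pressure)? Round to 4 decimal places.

P(overheating coolant loop | warning light, low oil pressure) ≈ 0.0919

Sum P(warning light|·) weighted by the priors over both values of overheating coolant loop:
  P(warning light | low oil pressure) = 0.73×0.92 + 0.85×0.08
        = 0.671600 + 0.068000 = 0.739600
Configurations with overheating coolant loop contribute 0.068000, so
  P(overheating coolant loop | warning light, low oil pressure) = 0.068000 / 0.739600 ≈ 0.0919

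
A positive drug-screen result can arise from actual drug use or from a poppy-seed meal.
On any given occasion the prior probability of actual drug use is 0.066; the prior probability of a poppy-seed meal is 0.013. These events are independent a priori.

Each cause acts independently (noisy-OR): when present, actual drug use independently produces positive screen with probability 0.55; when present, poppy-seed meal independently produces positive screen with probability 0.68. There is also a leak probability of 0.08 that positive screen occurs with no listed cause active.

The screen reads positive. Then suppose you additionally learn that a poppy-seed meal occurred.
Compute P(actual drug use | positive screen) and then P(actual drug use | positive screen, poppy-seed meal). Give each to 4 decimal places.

Under noisy-OR, P(positive screen | causes) = 1 − (1−0.08)·∏(1−qᵢ) over the active causes.
By total probability over the 4 (actual drug use, poppy-seed meal) configurations:
  P(positive screen) = 0.08×0.934×0.987 + 0.7056×0.934×0.013 + 0.586×0.066×0.987 + 0.86752×0.066×0.013
        = 0.073749 + 0.008567 + 0.038173 + 0.000744 = 0.121233
The terms with actual drug use present sum to 0.038917, so
  P(actual drug use | positive screen) = 0.038917 / 0.121233 ≈ 0.3210

Now condition on the additional information:
For the numerator, keep only actual drug use=true terms: 0.86752×0.066 = 0.057256
The normalizing constant is 0.7056×0.934 + 0.86752×0.066 = 0.716286
P(actual drug use | positive screen, poppy-seed meal) = 0.057256/0.716286 ≈ 0.0799
— poppy-seed meal explains away the evidence for actual drug use.

P(actual drug use | positive screen) ≈ 0.3210; P(actual drug use | positive screen, poppy-seed meal) ≈ 0.0799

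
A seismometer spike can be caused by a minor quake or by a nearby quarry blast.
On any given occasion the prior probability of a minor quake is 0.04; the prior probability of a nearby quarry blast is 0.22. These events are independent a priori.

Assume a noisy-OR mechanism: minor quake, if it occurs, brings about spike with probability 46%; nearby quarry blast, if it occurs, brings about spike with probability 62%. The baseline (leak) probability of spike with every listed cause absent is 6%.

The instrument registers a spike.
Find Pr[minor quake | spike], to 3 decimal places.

Pr[minor quake | spike] ≈ 0.111

Under noisy-OR, P(spike | causes) = 1 − (1−0.06)·∏(1−qᵢ) over the active causes.
Numerator (weight on configurations with minor quake): 0.015363 + 0.007103 = 0.022466
Denominator P(spike): 0.06×0.96×0.78 + 0.6428×0.96×0.22 + 0.4924×0.04×0.78 + 0.807112×0.04×0.22 = 0.203153
Posterior = 0.022466 / 0.203153 ≈ 0.111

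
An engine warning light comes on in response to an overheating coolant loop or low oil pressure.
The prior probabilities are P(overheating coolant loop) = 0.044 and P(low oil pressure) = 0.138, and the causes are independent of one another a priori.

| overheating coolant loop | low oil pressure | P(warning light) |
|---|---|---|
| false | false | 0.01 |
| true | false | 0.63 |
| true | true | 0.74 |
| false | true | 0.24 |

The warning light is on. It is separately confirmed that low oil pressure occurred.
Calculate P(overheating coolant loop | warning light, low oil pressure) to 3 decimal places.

P(overheating coolant loop | warning light, low oil pressure) ≈ 0.124

Weight on overheating coolant loop=true, given the evidence: 0.74×0.044 = 0.032560
Normalizer over all consistent configurations: 0.24×0.956 + 0.74×0.044 = 0.262000
P(overheating coolant loop | warning light, low oil pressure) = 0.032560/0.262000 ≈ 0.124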